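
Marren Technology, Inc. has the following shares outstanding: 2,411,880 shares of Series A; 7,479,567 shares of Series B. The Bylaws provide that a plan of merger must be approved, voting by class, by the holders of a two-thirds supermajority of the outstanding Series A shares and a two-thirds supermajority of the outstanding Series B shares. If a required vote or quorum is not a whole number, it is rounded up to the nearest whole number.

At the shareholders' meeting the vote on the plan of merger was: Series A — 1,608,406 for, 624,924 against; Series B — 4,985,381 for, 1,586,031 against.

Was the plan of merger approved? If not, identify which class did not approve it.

Not approved — the Series B shares did not give the required vote.

Series A: 2/3 of 2411880 = 1607920; 1,607,920 required, 1,608,406 in favor — approved.
Series B: 2/3 of 7479567 = 4986378; 4,986,378 required, 4,985,381 in favor — not approved.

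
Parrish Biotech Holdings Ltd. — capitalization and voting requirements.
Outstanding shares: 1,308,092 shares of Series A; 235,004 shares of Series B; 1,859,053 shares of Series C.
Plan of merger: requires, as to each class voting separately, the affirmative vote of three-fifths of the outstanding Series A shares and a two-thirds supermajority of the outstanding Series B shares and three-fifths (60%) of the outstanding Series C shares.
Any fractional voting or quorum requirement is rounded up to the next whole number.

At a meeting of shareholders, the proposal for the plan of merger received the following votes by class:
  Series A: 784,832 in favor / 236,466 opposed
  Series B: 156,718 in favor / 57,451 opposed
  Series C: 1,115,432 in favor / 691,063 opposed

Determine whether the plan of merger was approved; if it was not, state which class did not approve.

Series A: 3/5 of 1308092 = 784855.20, rounded up to 784856; 784,856 required, 784,832 in favor — not approved.
Series B: 2/3 of 235004 = 156669.33, rounded up to 156670; 156,670 required, 156,718 in favor — approved.
Series C: 3/5 of 1859053 = 1115431.80, rounded up to 1115432; 1,115,432 required, 1,115,432 in favor — approved.

Not approved — the Series A shares did not give the required vote.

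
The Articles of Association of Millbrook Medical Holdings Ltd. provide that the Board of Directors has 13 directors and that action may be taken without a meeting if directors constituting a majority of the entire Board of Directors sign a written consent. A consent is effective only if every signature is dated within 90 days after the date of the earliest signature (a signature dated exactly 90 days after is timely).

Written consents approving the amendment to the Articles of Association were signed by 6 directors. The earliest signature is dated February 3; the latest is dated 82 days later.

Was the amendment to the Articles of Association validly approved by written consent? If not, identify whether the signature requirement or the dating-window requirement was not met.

Not effective — insufficient signatures.

Signatures required: a majority of 13 — a majority of 13 is 7, so 7 needed; 6 signed. Insufficient.
Dating window: the latest signature is 82 days after the earliest; the limit is 90 days. Within the window.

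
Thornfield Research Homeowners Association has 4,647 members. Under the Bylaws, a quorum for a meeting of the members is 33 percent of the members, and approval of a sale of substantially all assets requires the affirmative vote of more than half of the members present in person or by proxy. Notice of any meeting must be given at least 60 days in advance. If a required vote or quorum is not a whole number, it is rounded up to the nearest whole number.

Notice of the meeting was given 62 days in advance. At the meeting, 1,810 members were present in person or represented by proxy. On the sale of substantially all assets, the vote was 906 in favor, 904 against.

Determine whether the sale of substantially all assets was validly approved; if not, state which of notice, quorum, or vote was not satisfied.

Notice: 62 days given; 60 required. Satisfied.
Quorum: 33% of 4,647 = 1,533.51, rounded up to 1,534; 1,810 present. Satisfied.
Vote: requires a majority of those present (1,810); a majority of 1810 is 906, so 906 needed; 906 in favor. Satisfied.

Valid — all requirements satisfied.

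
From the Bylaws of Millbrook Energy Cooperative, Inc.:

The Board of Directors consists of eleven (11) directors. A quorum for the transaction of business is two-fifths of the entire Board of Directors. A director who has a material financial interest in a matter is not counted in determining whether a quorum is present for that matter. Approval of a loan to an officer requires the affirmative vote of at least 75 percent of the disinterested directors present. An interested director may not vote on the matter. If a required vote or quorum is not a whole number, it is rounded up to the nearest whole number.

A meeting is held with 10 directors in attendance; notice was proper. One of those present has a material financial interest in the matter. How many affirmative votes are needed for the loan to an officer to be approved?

7

The loan to an officer requires three-fourths of the disinterested directors present (10 − 1 = 9).
3/4 of 9 = 6.75, rounded up to 7.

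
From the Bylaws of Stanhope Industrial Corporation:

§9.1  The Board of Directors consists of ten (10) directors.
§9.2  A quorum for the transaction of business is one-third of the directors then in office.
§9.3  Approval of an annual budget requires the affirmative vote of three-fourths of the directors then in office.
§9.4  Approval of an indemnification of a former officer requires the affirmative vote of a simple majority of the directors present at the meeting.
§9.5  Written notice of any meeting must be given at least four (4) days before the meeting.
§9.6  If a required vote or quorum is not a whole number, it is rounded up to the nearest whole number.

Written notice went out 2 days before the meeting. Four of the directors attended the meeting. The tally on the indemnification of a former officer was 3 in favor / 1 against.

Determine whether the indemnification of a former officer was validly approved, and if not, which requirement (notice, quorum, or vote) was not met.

Invalid — notice requirement not satisfied.

Notice: 2 days given; 4 required (2 < 4). Not satisfied.
Quorum: 4 present; quorum is 4. Satisfied.
Vote: the indemnification of a former officer requires a majority of the directors present (4). A majority of 4 is 3, so 3 affirmative votes are needed; 3 voted in favor. Satisfied.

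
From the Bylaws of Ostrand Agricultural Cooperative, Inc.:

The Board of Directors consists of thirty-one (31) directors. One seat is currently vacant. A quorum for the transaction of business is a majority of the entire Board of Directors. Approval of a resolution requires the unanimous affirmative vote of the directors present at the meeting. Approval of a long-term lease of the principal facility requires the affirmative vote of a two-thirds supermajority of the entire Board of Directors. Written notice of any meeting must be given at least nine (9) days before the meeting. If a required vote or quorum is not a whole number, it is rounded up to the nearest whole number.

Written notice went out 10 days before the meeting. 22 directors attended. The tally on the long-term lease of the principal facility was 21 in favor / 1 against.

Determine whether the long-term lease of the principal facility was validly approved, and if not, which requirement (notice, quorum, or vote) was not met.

Notice: 10 days given; 9 required (10 ≥ 9). Satisfied.
Quorum: 22 present; quorum is 16. Satisfied.
Vote: the long-term lease of the principal facility requires two-thirds of the entire Board of Directors (31). 2/3 of 31 = 20.67, rounded up to 21, so 21 affirmative votes are needed; 21 voted in favor. Satisfied.

Valid — all requirements satisfied.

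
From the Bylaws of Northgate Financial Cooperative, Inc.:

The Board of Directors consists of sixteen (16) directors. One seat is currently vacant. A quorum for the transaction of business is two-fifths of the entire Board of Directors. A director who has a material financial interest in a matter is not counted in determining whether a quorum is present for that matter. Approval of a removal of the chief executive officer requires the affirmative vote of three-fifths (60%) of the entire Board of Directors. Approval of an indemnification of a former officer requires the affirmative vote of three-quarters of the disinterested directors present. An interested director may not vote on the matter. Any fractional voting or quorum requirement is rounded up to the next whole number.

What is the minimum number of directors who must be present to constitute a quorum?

7

2/5 of 16 = 6.40, rounded up to 7.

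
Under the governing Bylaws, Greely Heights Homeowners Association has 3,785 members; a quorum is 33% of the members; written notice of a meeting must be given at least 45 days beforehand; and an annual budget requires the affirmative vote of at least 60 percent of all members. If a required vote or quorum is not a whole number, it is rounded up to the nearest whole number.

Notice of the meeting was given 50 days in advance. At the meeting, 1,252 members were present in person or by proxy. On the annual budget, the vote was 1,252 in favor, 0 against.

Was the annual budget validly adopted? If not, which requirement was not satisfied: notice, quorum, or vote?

Invalid — vote requirement not satisfied.

Notice: 50 days given; 45 required. Satisfied.
Quorum: 33% of 3,785 = 1,249.05, rounded up to 1,250; 1,252 present. Satisfied.
Vote: requires three-fifths of all members (3,785); 3/5 of 3785 = 2271, so 2,271 needed; 1,252 in favor. Not satisfied.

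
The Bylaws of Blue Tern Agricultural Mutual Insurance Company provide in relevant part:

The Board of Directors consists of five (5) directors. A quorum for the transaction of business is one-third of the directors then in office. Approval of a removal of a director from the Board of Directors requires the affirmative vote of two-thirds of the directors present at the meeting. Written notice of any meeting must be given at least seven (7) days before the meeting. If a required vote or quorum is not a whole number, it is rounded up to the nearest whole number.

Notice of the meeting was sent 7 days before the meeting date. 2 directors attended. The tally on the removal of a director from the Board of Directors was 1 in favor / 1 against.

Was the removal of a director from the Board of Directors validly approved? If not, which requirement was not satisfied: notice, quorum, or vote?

Notice: 7 days given; 7 required (7 ≥ 7). Satisfied.
Quorum: 2 present; quorum is 2. Satisfied.
Vote: the removal of a director from the Board of Directors requires two-thirds of the directors present (2). 2/3 of 2 = 1.33, rounded up to 2, so 2 affirmative votes are needed; 1 voted in favor. Not satisfied.

Invalid — vote requirement not satisfied.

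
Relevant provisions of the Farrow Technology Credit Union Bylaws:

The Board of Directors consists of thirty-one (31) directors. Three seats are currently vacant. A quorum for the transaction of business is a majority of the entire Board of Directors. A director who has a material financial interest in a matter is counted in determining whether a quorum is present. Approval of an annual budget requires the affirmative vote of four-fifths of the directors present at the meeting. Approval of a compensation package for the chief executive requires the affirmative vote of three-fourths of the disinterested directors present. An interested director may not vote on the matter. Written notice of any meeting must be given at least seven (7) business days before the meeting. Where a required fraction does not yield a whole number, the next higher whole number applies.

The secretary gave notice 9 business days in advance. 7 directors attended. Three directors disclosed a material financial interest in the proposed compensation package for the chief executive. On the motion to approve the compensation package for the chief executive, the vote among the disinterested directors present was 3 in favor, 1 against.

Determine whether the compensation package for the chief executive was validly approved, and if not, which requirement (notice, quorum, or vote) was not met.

Notice: 9 business days given; 7 required (9 ≥ 7). Satisfied.
Quorum: 7 present (interested directors count toward quorum); quorum is 16. Not satisfied.
Vote: the compensation package for the chief executive requires three-fourths of the disinterested directors present (7 − 3 = 4). 3/4 of 4 = 3, so 3 affirmative votes are needed; 3 voted in favor. Satisfied. (Moot — without a quorum no business can be validly transacted.)

Invalid — quorum requirement not satisfied.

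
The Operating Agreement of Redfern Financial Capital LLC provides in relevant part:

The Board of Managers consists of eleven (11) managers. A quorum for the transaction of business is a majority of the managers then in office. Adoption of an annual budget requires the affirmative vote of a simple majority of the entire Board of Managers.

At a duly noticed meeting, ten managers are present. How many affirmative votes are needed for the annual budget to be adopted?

6

The annual budget requires a majority of the entire Board of Managers (11).
A majority of 11 is 6.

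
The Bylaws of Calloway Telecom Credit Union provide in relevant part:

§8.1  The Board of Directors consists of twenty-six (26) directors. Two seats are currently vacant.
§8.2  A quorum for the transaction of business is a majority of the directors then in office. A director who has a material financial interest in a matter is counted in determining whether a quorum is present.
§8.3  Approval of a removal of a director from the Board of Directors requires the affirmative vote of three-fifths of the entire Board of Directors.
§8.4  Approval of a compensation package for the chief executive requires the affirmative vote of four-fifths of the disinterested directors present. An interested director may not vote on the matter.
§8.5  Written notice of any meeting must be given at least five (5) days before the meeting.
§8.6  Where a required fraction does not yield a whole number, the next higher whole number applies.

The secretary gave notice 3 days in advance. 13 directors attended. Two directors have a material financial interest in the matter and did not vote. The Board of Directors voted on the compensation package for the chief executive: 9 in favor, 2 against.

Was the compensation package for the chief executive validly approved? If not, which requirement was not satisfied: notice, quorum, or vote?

Invalid — notice requirement not satisfied.

Notice: 3 days given; 5 required (3 < 5). Not satisfied.
Quorum: 13 present (interested directors count toward quorum); quorum is 13. Satisfied.
Vote: the compensation package for the chief executive requires four-fifths of the disinterested directors present (13 − 2 = 11). 4/5 of 11 = 8.80, rounded up to 9, so 9 affirmative votes are needed; 9 voted in favor. Satisfied.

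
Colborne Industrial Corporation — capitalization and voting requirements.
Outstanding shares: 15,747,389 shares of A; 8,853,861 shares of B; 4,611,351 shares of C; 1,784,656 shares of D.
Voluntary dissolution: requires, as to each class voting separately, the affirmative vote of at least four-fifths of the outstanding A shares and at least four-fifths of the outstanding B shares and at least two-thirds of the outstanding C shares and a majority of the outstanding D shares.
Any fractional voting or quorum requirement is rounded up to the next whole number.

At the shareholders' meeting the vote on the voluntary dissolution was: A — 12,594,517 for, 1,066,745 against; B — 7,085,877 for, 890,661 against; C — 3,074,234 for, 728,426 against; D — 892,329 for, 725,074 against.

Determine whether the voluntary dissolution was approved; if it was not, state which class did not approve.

Not approved — the A shares did not give the required vote.

A: 4/5 of 15747389 = 12597911.20, rounded up to 12597912; 12,597,912 required, 12,594,517 in favor — not approved.
B: 4/5 of 8853861 = 7083088.80, rounded up to 7083089; 7,083,089 required, 7,085,877 in favor — approved.
C: 2/3 of 4611351 = 3074234; 3,074,234 required, 3,074,234 in favor — approved.
D: a majority of 1784656 is 892329; 892,329 required, 892,329 in favor — approved.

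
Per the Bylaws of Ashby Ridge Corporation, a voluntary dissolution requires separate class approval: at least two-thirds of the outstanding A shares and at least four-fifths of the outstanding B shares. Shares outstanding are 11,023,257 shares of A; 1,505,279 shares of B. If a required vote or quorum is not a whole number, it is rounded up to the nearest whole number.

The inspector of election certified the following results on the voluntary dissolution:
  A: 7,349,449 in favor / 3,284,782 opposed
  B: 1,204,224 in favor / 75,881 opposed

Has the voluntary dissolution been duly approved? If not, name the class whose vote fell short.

Approved — every class gave the required vote.

A: 2/3 of 11023257 = 7348838; 7,348,838 required, 7,349,449 in favor — approved.
B: 4/5 of 1505279 = 1204223.20, rounded up to 1204224; 1,204,224 required, 1,204,224 in favor — approved.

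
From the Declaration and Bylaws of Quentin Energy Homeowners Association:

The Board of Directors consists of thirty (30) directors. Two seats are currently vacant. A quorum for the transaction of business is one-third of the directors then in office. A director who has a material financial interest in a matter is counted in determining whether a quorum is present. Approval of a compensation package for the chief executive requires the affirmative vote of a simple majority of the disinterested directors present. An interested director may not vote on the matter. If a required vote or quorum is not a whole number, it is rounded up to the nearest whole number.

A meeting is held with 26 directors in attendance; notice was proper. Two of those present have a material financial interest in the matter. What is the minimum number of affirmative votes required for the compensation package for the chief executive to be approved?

13

The compensation package for the chief executive requires a majority of the disinterested directors present (26 − 2 = 24).
A majority of 24 is 13.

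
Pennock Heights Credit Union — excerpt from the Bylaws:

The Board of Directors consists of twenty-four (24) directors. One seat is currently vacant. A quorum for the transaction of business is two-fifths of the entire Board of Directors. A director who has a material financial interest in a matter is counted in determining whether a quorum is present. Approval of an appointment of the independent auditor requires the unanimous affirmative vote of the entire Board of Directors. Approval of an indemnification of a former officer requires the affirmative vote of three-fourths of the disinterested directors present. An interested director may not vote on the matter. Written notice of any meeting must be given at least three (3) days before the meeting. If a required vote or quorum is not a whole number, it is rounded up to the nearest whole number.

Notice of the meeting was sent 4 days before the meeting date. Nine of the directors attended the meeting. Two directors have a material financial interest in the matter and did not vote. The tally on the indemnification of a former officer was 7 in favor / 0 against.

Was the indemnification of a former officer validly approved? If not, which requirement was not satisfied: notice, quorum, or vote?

Notice: 4 days given; 3 required (4 ≥ 3). Satisfied.
Quorum: 9 present (interested directors count toward quorum); quorum is 10. Not satisfied.
Vote: the indemnification of a former officer requires three-fourths of the disinterested directors present (9 − 2 = 7). 3/4 of 7 = 5.25, rounded up to 6, so 6 affirmative votes are needed; 7 voted in favor. Satisfied. (Moot — without a quorum no business can be validly transacted.)

Invalid — quorum requirement not satisfied.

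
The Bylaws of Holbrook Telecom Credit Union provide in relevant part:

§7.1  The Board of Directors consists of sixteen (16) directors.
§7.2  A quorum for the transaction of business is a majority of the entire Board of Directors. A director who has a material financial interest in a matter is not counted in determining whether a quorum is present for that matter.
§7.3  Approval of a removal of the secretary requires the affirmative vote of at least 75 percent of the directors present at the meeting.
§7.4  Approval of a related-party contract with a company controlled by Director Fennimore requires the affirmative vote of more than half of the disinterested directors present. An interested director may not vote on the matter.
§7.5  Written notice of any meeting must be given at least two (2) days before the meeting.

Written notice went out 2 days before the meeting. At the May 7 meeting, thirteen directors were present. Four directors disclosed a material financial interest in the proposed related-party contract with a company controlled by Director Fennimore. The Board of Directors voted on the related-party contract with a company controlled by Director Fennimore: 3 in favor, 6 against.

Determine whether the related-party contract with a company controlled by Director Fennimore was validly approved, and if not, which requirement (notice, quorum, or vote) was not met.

Invalid — vote requirement not satisfied.

Notice: 2 days given; 2 required (2 ≥ 2). Satisfied.
Quorum: 13 present, but the 4 interested directors do not count, leaving 9. Quorum is 9. Satisfied.
Vote: the related-party contract with a company controlled by Director Fennimore requires a majority of the disinterested directors present (13 − 4 = 9). A majority of 9 is 5, so 5 affirmative votes are needed; 3 voted in favor. Not satisfied.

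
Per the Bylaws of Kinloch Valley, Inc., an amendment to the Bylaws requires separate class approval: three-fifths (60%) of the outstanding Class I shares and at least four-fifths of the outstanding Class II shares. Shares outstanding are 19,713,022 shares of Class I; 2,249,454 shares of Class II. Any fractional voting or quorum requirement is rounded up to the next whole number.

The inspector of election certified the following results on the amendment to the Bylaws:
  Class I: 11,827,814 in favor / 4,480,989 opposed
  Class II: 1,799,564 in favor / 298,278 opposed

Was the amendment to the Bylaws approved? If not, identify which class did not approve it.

Class I: 3/5 of 19713022 = 11827813.20, rounded up to 11827814; 11,827,814 required, 11,827,814 in favor — approved.
Class II: 4/5 of 2249454 = 1799563.20, rounded up to 1799564; 1,799,564 required, 1,799,564 in favor — approved.

Approved — every class gave the required vote.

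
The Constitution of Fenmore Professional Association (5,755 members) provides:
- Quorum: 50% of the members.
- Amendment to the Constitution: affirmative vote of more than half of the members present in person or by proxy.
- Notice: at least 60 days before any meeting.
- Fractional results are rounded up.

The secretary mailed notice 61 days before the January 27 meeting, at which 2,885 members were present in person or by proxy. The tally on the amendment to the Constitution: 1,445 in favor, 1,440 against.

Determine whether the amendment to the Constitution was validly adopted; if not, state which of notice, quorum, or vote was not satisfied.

Notice: 61 days given; 60 required. Satisfied.
Quorum: 50% of 5,755 = 2,877.50, rounded up to 2,878; 2,885 present. Satisfied.
Vote: requires a majority of those present (2,885); a majority of 2885 is 1443, so 1,443 needed; 1,445 in favor. Satisfied.

Valid — all requirements satisfied.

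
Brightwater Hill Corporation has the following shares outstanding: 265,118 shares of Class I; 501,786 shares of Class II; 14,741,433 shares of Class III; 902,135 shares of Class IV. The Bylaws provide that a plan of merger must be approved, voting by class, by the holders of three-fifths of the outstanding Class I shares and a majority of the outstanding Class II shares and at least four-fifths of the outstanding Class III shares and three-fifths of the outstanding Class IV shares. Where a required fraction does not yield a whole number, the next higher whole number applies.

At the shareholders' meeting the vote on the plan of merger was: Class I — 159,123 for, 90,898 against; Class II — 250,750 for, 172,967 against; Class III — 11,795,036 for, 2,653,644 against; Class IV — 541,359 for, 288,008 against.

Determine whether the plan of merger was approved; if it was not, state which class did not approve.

Not approved — the Class II shares did not give the required vote.

Class I: 3/5 of 265118 = 159070.80, rounded up to 159071; 159,071 required, 159,123 in favor — approved.
Class II: a majority of 501786 is 250894; 250,894 required, 250,750 in favor — not approved.
Class III: 4/5 of 14741433 = 11793146.40, rounded up to 11793147; 11,793,147 required, 11,795,036 in favor — approved.
Class IV: 3/5 of 902135 = 541281; 541,281 required, 541,359 in favor — approved.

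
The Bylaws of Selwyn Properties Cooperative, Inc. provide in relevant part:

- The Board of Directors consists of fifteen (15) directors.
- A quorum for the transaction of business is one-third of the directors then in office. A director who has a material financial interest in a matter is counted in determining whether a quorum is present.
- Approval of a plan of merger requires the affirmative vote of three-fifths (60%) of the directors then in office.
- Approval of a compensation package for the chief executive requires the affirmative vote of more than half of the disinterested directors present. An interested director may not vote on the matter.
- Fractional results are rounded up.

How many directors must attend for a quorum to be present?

5

1/3 of 15 = 5.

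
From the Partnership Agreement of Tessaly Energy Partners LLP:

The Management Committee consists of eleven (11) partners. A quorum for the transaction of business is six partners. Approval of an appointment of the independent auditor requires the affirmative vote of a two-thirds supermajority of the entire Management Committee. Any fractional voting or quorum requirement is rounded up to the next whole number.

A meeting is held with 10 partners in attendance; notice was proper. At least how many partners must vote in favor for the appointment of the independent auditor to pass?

The appointment of the independent auditor requires two-thirds of the entire Management Committee (11).
2/3 of 11 = 7.33, rounded up to 8.

8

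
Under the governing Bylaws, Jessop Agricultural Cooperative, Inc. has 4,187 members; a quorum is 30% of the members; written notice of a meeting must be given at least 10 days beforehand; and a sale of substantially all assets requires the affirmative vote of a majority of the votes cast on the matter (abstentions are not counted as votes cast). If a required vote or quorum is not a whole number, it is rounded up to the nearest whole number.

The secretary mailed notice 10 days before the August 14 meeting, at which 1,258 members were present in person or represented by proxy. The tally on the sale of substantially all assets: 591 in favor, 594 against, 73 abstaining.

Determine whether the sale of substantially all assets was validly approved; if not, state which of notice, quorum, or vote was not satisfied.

Notice: 10 days given; 10 required. Satisfied.
Quorum: 30% of 4,187 = 1,256.10, rounded up to 1,257; 1,258 present. Satisfied.
Vote: requires a majority of the votes cast (1,258 − 73 abstaining = 1,185); a majority of 1185 is 593, so 593 needed; 591 in favor. Not satisfied.

Invalid — vote requirement not satisfied.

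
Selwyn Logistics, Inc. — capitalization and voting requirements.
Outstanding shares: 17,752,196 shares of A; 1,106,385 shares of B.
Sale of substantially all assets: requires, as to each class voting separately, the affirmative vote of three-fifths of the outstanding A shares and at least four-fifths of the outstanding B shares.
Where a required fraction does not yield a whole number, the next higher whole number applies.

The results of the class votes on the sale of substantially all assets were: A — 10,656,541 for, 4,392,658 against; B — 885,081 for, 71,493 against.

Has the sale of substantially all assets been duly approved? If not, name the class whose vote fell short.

Not approved — the B shares did not give the required vote.

A: 3/5 of 17752196 = 10651317.60, rounded up to 10651318; 10,651,318 required, 10,656,541 in favor — approved.
B: 4/5 of 1106385 = 885108; 885,108 required, 885,081 in favor — not approved.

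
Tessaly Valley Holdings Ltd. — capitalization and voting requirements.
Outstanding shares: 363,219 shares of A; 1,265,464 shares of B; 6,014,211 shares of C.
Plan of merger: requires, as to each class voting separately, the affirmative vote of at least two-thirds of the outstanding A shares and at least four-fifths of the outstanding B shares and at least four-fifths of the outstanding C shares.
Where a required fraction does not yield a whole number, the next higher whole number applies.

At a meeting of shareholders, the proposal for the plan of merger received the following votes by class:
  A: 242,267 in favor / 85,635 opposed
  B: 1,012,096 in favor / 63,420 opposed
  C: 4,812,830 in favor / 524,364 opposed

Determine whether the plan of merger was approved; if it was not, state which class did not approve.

Not approved — the B shares did not give the required vote.

A: 2/3 of 363219 = 242146; 242,146 required, 242,267 in favor — approved.
B: 4/5 of 1265464 = 1012371.20, rounded up to 1012372; 1,012,372 required, 1,012,096 in favor — not approved.
C: 4/5 of 6014211 = 4811368.80, rounded up to 4811369; 4,811,369 required, 4,812,830 in favor — approved.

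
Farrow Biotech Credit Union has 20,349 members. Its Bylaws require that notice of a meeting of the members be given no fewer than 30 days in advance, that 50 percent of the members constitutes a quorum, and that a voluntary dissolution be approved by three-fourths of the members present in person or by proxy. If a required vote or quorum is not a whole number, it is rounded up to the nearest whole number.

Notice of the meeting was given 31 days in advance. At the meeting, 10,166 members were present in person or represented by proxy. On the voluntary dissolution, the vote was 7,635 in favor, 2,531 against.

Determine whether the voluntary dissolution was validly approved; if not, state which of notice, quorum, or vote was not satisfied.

Invalid — quorum requirement not satisfied.

Notice: 31 days given; 30 required. Satisfied.
Quorum: 50% of 20,349 = 10,174.50, rounded up to 10,175; 10,166 present. Not satisfied.
Vote: requires three-fourths of those present (10,166); 3/4 of 10166 = 7624.50, rounded up to 7625, so 7,625 needed; 7,635 in favor. Satisfied.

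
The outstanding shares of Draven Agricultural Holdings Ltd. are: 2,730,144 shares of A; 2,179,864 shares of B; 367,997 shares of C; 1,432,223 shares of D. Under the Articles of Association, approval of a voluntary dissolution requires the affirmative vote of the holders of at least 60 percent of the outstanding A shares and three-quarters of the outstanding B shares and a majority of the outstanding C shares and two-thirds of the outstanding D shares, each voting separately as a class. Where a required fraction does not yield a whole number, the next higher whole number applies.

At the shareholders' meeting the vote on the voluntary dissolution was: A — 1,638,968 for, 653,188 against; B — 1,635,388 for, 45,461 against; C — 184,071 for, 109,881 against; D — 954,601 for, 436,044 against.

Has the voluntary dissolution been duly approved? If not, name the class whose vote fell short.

A: 3/5 of 2730144 = 1638086.40, rounded up to 1638087; 1,638,087 required, 1,638,968 in favor — approved.
B: 3/4 of 2179864 = 1634898; 1,634,898 required, 1,635,388 in favor — approved.
C: a majority of 367997 is 183999; 183,999 required, 184,071 in favor — approved.
D: 2/3 of 1432223 = 954815.33, rounded up to 954816; 954,816 required, 954,601 in favor — not approved.

Not approved — the D shares did not give the required vote.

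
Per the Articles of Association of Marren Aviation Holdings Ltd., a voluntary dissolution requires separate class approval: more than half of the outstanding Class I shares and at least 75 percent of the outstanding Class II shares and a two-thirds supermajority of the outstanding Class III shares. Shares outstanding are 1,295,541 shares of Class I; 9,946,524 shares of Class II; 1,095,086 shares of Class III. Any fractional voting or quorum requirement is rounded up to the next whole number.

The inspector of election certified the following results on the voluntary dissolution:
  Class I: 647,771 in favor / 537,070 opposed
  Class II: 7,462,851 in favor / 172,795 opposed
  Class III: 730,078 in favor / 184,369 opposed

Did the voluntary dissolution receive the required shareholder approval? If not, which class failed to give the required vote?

Class I: a majority of 1295541 is 647771; 647,771 required, 647,771 in favor — approved.
Class II: 3/4 of 9946524 = 7459893; 7,459,893 required, 7,462,851 in favor — approved.
Class III: 2/3 of 1095086 = 730057.33, rounded up to 730058; 730,058 required, 730,078 in favor — approved.

Approved — every class gave the required vote.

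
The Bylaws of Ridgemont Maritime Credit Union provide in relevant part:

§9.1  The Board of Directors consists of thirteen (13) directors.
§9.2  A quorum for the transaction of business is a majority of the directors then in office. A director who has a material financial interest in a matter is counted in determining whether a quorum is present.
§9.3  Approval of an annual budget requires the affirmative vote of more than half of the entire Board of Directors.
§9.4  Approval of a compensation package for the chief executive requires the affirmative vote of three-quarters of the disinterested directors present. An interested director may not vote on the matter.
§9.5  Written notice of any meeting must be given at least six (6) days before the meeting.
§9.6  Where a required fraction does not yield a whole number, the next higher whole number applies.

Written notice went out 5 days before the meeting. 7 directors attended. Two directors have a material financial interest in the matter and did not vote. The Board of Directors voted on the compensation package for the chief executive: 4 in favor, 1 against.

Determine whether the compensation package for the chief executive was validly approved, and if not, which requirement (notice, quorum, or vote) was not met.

Notice: 5 days given; 6 required (5 < 6). Not satisfied.
Quorum: 7 present (interested directors count toward quorum); quorum is 7. Satisfied.
Vote: the compensation package for the chief executive requires three-fourths of the disinterested directors present (7 − 2 = 5). 3/4 of 5 = 3.75, rounded up to 4, so 4 affirmative votes are needed; 4 voted in favor. Satisfied.

Invalid — notice requirement not satisfied.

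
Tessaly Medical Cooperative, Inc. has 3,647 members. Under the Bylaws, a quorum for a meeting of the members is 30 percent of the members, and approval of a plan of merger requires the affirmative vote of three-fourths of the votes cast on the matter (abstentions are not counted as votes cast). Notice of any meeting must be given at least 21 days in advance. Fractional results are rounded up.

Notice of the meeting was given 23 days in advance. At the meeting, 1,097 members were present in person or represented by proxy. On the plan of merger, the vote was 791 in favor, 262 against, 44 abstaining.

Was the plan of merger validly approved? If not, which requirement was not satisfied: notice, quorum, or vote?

Notice: 23 days given; 21 required. Satisfied.
Quorum: 30% of 3,647 = 1,094.10, rounded up to 1,095; 1,097 present. Satisfied.
Vote: requires three-fourths of the votes cast (1,097 − 44 abstaining = 1,053); 3/4 of 1053 = 789.75, rounded up to 790, so 790 needed; 791 in favor. Satisfied.

Valid — all requirements satisfied.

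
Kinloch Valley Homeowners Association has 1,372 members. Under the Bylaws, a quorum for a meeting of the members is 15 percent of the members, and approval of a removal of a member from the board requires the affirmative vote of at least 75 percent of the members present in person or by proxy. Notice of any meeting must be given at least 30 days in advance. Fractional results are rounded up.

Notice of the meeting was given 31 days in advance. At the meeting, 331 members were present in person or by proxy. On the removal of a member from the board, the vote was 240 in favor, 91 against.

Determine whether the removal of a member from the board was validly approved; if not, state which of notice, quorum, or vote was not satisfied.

Notice: 31 days given; 30 required. Satisfied.
Quorum: 15% of 1,372 = 205.80, rounded up to 206; 331 present. Satisfied.
Vote: requires three-fourths of those present (331); 3/4 of 331 = 248.25, rounded up to 249, so 249 needed; 240 in favor. Not satisfied.

Invalid — vote requirement not satisfied.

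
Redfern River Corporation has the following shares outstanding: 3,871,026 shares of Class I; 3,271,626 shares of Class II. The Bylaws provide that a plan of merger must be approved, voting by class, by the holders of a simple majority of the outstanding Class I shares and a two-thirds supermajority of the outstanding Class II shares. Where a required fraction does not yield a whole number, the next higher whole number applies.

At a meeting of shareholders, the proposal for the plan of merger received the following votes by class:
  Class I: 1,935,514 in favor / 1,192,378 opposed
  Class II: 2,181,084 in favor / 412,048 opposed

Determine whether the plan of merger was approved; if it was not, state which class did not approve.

Class I: a majority of 3871026 is 1935514; 1,935,514 required, 1,935,514 in favor — approved.
Class II: 2/3 of 3271626 = 2181084; 2,181,084 required, 2,181,084 in favor — approved.

Approved — every class gave the required vote.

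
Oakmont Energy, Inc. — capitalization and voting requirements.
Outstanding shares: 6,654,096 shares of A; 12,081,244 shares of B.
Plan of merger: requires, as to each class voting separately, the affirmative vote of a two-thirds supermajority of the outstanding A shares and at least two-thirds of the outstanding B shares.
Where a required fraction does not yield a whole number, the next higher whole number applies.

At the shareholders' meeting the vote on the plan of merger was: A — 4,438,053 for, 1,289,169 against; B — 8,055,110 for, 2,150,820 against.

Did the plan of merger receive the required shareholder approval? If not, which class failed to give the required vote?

A: 2/3 of 6654096 = 4436064; 4,436,064 required, 4,438,053 in favor — approved.
B: 2/3 of 12081244 = 8054162.67, rounded up to 8054163; 8,054,163 required, 8,055,110 in favor — approved.

Approved — every class gave the required vote.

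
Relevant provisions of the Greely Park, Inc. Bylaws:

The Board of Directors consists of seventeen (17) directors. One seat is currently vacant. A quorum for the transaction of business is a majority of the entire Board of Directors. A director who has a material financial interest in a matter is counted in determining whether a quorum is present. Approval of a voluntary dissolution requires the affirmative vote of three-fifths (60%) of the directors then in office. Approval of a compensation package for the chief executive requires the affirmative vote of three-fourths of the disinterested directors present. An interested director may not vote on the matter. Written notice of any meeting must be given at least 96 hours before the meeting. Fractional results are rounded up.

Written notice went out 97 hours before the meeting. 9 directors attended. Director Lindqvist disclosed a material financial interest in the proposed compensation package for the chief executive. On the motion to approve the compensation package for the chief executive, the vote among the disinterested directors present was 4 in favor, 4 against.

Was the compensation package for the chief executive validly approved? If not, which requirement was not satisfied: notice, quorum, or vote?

Notice: 97 hours given; 96 required (97 ≥ 96). Satisfied.
Quorum: 9 present (interested directors count toward quorum); quorum is 9. Satisfied.
Vote: the compensation package for the chief executive requires three-fourths of the disinterested directors present (9 − 1 = 8). 3/4 of 8 = 6, so 6 affirmative votes are needed; 4 voted in favor. Not satisfied.

Invalid — vote requirement not satisfied.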